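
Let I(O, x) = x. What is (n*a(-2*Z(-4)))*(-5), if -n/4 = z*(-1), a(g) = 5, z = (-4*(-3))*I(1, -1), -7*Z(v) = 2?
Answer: 1200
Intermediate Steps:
Z(v) = -2/7 (Z(v) = -⅐*2 = -2/7)
z = -12 (z = -4*(-3)*(-1) = 12*(-1) = -12)
n = -48 (n = -(-48)*(-1) = -4*12 = -48)
(n*a(-2*Z(-4)))*(-5) = -48*5*(-5) = -240*(-5) = 1200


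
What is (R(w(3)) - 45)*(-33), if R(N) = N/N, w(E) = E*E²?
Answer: 1452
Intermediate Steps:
w(E) = E³
R(N) = 1
(R(w(3)) - 45)*(-33) = (1 - 45)*(-33) = -44*(-33) = 1452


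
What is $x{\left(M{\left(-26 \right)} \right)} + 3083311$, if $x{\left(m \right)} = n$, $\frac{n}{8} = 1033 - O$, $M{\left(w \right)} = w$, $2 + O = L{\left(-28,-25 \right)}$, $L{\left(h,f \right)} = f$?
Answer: $3091791$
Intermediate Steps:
$O = -27$ ($O = -2 - 25 = -27$)
$n = 8480$ ($n = 8 \left(1033 - -27\right) = 8 \left(1033 + 27\right) = 8 \cdot 1060 = 8480$)
$x{\left(m \right)} = 8480$
$x{\left(M{\left(-26 \right)} \right)} + 3083311 = 8480 + 3083311 = 3091791$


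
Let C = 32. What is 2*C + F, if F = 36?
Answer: 100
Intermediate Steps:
2*C + F = 2*32 + 36 = 64 + 36 = 100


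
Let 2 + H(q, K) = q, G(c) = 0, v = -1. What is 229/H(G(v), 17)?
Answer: -229/2 ≈ -114.50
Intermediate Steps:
H(q, K) = -2 + q
229/H(G(v), 17) = 229/(-2 + 0) = 229/(-2) = 229*(-1/2) = -229/2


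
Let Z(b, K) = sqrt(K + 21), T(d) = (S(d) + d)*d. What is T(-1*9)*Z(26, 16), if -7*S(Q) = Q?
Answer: 486*sqrt(37)/7 ≈ 422.32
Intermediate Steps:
S(Q) = -Q/7
T(d) = 6*d**2/7 (T(d) = (-d/7 + d)*d = (6*d/7)*d = 6*d**2/7)
Z(b, K) = sqrt(21 + K)
T(-1*9)*Z(26, 16) = (6*(-1*9)**2/7)*sqrt(21 + 16) = ((6/7)*(-9)**2)*sqrt(37) = ((6/7)*81)*sqrt(37) = 486*sqrt(37)/7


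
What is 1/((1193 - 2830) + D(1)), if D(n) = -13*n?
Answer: -1/1650 ≈ -0.00060606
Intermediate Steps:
1/((1193 - 2830) + D(1)) = 1/((1193 - 2830) - 13*1) = 1/(-1637 - 13) = 1/(-1650) = -1/1650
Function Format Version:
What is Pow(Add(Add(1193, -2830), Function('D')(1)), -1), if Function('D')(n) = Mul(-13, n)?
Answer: Rational(-1, 1650) ≈ -0.00060606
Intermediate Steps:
Pow(Add(Add(1193, -2830), Function('D')(1)), -1) = Pow(Add(Add(1193, -2830), Mul(-13, 1)), -1) = Pow(Add(-1637, -13), -1) = Pow(-1650, -1) = Rational(-1, 1650)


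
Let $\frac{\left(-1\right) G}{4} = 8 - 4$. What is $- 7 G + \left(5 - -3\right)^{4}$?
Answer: $4208$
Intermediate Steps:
$G = -16$ ($G = - 4 \left(8 - 4\right) = \left(-4\right) 4 = -16$)
$- 7 G + \left(5 - -3\right)^{4} = \left(-7\right) \left(-16\right) + \left(5 - -3\right)^{4} = 112 + \left(5 + 3\right)^{4} = 112 + 8^{4} = 112 + 4096 = 4208$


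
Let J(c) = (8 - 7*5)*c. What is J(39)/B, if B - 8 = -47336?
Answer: 351/15776 ≈ 0.022249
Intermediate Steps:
B = -47328 (B = 8 - 47336 = -47328)
J(c) = -27*c (J(c) = (8 - 35)*c = -27*c)
J(39)/B = -27*39/(-47328) = -1053*(-1/47328) = 351/15776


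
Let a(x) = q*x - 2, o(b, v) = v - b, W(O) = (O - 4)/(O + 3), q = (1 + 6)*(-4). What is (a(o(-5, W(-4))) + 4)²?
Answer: 131044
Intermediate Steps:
q = -28 (q = 7*(-4) = -28)
W(O) = (-4 + O)/(3 + O)
a(x) = -2 - 28*x (a(x) = -28*x - 2 = -2 - 28*x)
(a(o(-5, W(-4))) + 4)² = ((-2 - 28*((-4 - 4)/(3 - 4) - 1*(-5))) + 4)² = ((-2 - 28*(-8/(-1) + 5)) + 4)² = ((-2 - 28*(-1*(-8) + 5)) + 4)² = ((-2 - 28*(8 + 5)) + 4)² = ((-2 - 28*13) + 4)² = ((-2 - 364) + 4)² = (-366 + 4)² = (-362)² = 131044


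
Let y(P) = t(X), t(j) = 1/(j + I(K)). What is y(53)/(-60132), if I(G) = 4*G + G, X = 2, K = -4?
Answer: 1/1082376 ≈ 9.2389e-7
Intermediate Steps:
I(G) = 5*G
t(j) = 1/(-20 + j) (t(j) = 1/(j + 5*(-4)) = 1/(j - 20) = 1/(-20 + j))
y(P) = -1/18 (y(P) = 1/(-20 + 2) = 1/(-18) = -1/18)
y(53)/(-60132) = -1/18/(-60132) = -1/18*(-1/60132) = 1/1082376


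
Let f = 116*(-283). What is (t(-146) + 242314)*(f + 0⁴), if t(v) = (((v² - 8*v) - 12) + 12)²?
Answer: -16603501927960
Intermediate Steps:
f = -32828
t(v) = (v² - 8*v)² (t(v) = ((-12 + v² - 8*v) + 12)² = (v² - 8*v)²)
(t(-146) + 242314)*(f + 0⁴) = ((-146)²*(-8 - 146)² + 242314)*(-32828 + 0⁴) = (21316*(-154)² + 242314)*(-32828 + 0) = (21316*23716 + 242314)*(-32828) = (505530256 + 242314)*(-32828) = 505772570*(-32828) = -16603501927960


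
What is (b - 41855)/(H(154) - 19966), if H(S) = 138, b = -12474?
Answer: 54329/19828 ≈ 2.7400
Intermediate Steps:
(b - 41855)/(H(154) - 19966) = (-12474 - 41855)/(138 - 19966) = -54329/(-19828) = -54329*(-1/19828) = 54329/19828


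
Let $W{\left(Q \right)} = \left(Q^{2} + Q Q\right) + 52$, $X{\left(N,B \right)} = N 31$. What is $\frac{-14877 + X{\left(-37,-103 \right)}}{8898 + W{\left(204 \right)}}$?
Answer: $- \frac{8012}{46091} \approx -0.17383$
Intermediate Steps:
$X{\left(N,B \right)} = 31 N$
$W{\left(Q \right)} = 52 + 2 Q^{2}$ ($W{\left(Q \right)} = \left(Q^{2} + Q^{2}\right) + 52 = 2 Q^{2} + 52 = 52 + 2 Q^{2}$)
$\frac{-14877 + X{\left(-37,-103 \right)}}{8898 + W{\left(204 \right)}} = \frac{-14877 + 31 \left(-37\right)}{8898 + \left(52 + 2 \cdot 204^{2}\right)} = \frac{-14877 - 1147}{8898 + \left(52 + 2 \cdot 41616\right)} = - \frac{16024}{8898 + \left(52 + 83232\right)} = - \frac{16024}{8898 + 83284} = - \frac{16024}{92182} = \left(-16024\right) \frac{1}{92182} = - \frac{8012}{46091}$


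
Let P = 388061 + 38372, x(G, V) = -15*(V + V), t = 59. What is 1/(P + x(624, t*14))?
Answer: 1/401653 ≈ 2.4897e-6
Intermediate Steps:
x(G, V) = -30*V
P = 426433
1/(P + x(624, t*14)) = 1/(426433 - 1770*14) = 1/(426433 - 30*826) = 1/(426433 - 24780) = 1/401653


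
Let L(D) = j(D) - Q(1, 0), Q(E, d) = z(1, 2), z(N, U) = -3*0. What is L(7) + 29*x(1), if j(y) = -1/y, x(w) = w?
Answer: 202/7 ≈ 28.857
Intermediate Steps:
z(N, U) = 0
Q(E, d) = 0
L(D) = -1/D (L(D) = -1/D - 1*0 = -1/D + 0 = -1/D)
L(7) + 29*x(1) = -1/7 + 29*1 = -1*⅐ + 29 = -⅐ + 29 = 202/7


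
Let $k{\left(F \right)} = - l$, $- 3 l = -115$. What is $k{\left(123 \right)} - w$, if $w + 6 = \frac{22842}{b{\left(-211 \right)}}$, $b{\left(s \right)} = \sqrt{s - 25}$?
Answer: $- \frac{97}{3} + \frac{11421 i \sqrt{59}}{59} \approx -32.333 + 1486.9 i$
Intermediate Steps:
$l = \frac{115}{3}$ ($l = \left(- \frac{1}{3}\right) \left(-115\right) = \frac{115}{3} \approx 38.333$)
$k{\left(F \right)} = - \frac{115}{3}$ ($k{\left(F \right)} = \left(-1\right) \frac{115}{3} = - \frac{115}{3}$)
$b{\left(s \right)} = \sqrt{-25 + s}$
$w = -6 - \frac{11421 i \sqrt{59}}{59}$ ($w = -6 + \frac{22842}{\sqrt{-25 - 211}} = -6 + \frac{22842}{\sqrt{-236}} = -6 + \frac{22842}{2 i \sqrt{59}} = -6 + 22842 \left(- \frac{i \sqrt{59}}{118}\right) = -6 - \frac{11421 i \sqrt{59}}{59} \approx -6.0 - 1486.9 i$)
$k{\left(123 \right)} - w = - \frac{115}{3} - \left(-6 - \frac{11421 i \sqrt{59}}{59}\right) = - \frac{115}{3} + \left(6 + \frac{11421 i \sqrt{59}}{59}\right) = - \frac{97}{3} + \frac{11421 i \sqrt{59}}{59}$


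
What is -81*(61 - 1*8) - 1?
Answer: -4294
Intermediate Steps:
-81*(61 - 1*8) - 1 = -81*(61 - 8) - 1 = -81*53 - 1 = -4293 - 1 = -4294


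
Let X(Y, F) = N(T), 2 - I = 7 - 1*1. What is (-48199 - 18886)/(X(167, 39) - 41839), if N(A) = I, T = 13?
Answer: 67085/41843 ≈ 1.6033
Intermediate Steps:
I = -4 (I = 2 - (7 - 1*1) = 2 - (7 - 1) = 2 - 1*6 = 2 - 6 = -4)
N(A) = -4
X(Y, F) = -4
(-48199 - 18886)/(X(167, 39) - 41839) = (-48199 - 18886)/(-4 - 41839) = -67085/(-41843) = -67085*(-1/41843) = 67085/41843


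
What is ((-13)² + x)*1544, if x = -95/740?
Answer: 9647298/37 ≈ 2.6074e+5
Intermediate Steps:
x = -19/148 (x = -95*1/740 = -19/148 ≈ -0.12838)
((-13)² + x)*1544 = ((-13)² - 19/148)*1544 = (169 - 19/148)*1544 = (24993/148)*1544 = 9647298/37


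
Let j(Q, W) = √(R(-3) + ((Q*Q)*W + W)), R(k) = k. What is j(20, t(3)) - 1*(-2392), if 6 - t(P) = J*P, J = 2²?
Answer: 2392 + I*√2409 ≈ 2392.0 + 49.082*I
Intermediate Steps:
J = 4
t(P) = 6 - 4*P
j(Q, W) = √(-3 + W + W*Q²) (j(Q, W) = √(-3 + ((Q*Q)*W + W)) = √(-3 + (Q²*W + W)) = √(-3 + (W*Q² + W)) = √(-3 + (W + W*Q²)) = √(-3 + W + W*Q²))
j(20, t(3)) - 1*(-2392) = √(-3 + (6 - 4*3) + (6 - 4*3)*20²) - 1*(-2392) = √(-3 + (6 - 12) + (6 - 12)*400) + 2392 = √(-3 - 6 - 6*400) + 2392 = √(-3 - 6 - 2400) + 2392 = √(-2409) + 2392 = I*√2409 + 2392 = 2392 + I*√2409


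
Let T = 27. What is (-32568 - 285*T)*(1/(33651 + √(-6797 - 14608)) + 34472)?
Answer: 40263*(-34472*√21405 + 1160017273*I)/(√21405 - 33651*I) ≈ -1.3879e+9 + 0.0019531*I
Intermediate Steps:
(-32568 - 285*T)*(1/(33651 + √(-6797 - 14608)) + 34472) = (-32568 - 285*27)*(1/(33651 + √(-6797 - 14608)) + 34472) = (-32568 - 7695)*(1/(33651 + √(-21405)) + 34472) = -40263*(1/(33651 + I*√21405) + 34472) = -40263*(34472 + 1/(33651 + I*√21405)) = -1387946136 - 40263/(33651 + I*√21405)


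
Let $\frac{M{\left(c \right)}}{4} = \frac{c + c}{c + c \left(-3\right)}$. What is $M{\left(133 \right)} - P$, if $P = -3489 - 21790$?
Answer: $25275$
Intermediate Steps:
$M{\left(c \right)} = -4$ ($M{\left(c \right)} = 4 \frac{c + c}{c + c \left(-3\right)} = 4 \frac{2 c}{c - 3 c} = 4 \frac{2 c}{\left(-2\right) c} = 4 \cdot 2 c \left(- \frac{1}{2 c}\right) = 4 \left(-1\right) = -4$)
$P = -25279$ ($P = -3489 - 21790 = -25279$)
$M{\left(133 \right)} - P = -4 - -25279 = -4 + 25279 = 25275$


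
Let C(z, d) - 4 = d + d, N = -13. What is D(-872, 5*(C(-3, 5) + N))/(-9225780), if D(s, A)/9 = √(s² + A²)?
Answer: -3*√760409/3075260 ≈ -0.00085067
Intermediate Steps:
C(z, d) = 4 + 2*d (C(z, d) = 4 + (d + d) = 4 + 2*d)
D(s, A) = 9*√(A² + s²) (D(s, A) = 9*√(s² + A²) = 9*√(A² + s²))
D(-872, 5*(C(-3, 5) + N))/(-9225780) = (9*√((5*((4 + 2*5) - 13))² + (-872)²))/(-9225780) = (9*√((5*((4 + 10) - 13))² + 760384))*(-1/9225780) = (9*√((5*(14 - 13))² + 760384))*(-1/9225780) = (9*√((5*1)² + 760384))*(-1/9225780) = (9*√(5² + 760384))*(-1/9225780) = (9*√(25 + 760384))*(-1/9225780) = (9*√760409)*(-1/9225780) = -3*√760409/3075260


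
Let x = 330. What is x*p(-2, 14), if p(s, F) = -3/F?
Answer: -495/7 ≈ -70.714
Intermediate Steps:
x*p(-2, 14) = 330*(-3/14) = -495/7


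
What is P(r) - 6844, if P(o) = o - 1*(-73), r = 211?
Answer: -6560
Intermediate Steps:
P(o) = 73 + o (P(o) = o + 73 = 73 + o)
P(r) - 6844 = (73 + 211) - 6844 = 284 - 6844 = -6560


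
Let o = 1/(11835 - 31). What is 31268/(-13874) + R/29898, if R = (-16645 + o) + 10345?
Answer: -6033360004391/2448178236504 ≈ -2.4644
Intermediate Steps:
o = 1/11804 ≈ 8.4717e-5
R = -74365199/11804 (R = (-16645 + 1/11804) + 10345 = -196477579/11804 + 10345 = -74365199/11804 ≈ -6300.0)
31268/(-13874) + R/29898 = 31268/(-13874) - 74365199/11804/29898 = 31268*(-1/13874) - 74365199/11804*1/29898 = -15634/6937 - 74365199/352915992 = -6033360004391/2448178236504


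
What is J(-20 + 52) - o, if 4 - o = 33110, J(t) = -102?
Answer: 33004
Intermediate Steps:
o = -33106 (o = 4 - 1*33110 = 4 - 33110 = -33106)
J(-20 + 52) - o = -102 - 1*(-33106) = -102 + 33106 = 33004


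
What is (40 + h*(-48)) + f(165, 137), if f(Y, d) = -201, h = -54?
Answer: 2431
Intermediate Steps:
(40 + h*(-48)) + f(165, 137) = (40 - 54*(-48)) - 201 = (40 + 2592) - 201 = 2632 - 201 = 2431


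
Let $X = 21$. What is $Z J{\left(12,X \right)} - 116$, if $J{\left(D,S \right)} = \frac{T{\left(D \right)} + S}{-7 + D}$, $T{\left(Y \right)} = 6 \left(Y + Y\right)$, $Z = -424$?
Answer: $-14108$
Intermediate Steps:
$T{\left(Y \right)} = 12 Y$ ($T{\left(Y \right)} = 6 \cdot 2 Y = 12 Y$)
$J{\left(D,S \right)} = \frac{S + 12 D}{-7 + D}$ ($J{\left(D,S \right)} = \frac{12 D + S}{-7 + D} = \frac{S + 12 D}{-7 + D}$)
$Z J{\left(12,X \right)} - 116 = - 424 \frac{21 + 12 \cdot 12}{-7 + 12} - 116 = - 424 \frac{21 + 144}{5} - 116 = - 424 \cdot \frac{1}{5} \cdot 165 - 116 = \left(-424\right) 33 - 116 = -13992 - 116 = -14108$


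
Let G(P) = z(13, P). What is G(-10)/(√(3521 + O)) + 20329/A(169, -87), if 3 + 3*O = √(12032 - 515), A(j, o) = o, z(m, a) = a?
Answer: -701/3 - 10*√3/√(10560 + √11517) ≈ -233.83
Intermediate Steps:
G(P) = P
O = -1 + √11517/3 (O = -1 + √(12032 - 515)/3 = -1 + √11517/3 ≈ 34.772)
G(-10)/(√(3521 + O)) + 20329/A(169, -87) = -10/√(3521 + (-1 + √11517/3)) + 20329/(-87) = -10/√(3520 + √11517/3) + 20329*(-1/87) = -10/√(3520 + √11517/3) - 701/3 = -701/3 - 10/√(3520 + √11517/3)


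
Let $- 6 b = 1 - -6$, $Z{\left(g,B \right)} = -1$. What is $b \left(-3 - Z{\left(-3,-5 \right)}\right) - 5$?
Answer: $- \frac{8}{3} \approx -2.6667$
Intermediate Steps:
$b = - \frac{7}{6}$ ($b = - \frac{1 - -6}{6} = - \frac{1 + 6}{6} = \left(- \frac{1}{6}\right) 7 = - \frac{7}{6} \approx -1.1667$)
$b \left(-3 - Z{\left(-3,-5 \right)}\right) - 5 = - \frac{7 \left(-3 - -1\right)}{6} - 5 = - \frac{7 \left(-3 + 1\right)}{6} - 5 = \left(- \frac{7}{6}\right) \left(-2\right) - 5 = \frac{7}{3} - 5 = - \frac{8}{3}$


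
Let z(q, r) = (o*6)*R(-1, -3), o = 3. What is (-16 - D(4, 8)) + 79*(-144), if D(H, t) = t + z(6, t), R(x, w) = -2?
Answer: -11364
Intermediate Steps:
z(q, r) = -36 (z(q, r) = (3*6)*(-2) = 18*(-2) = -36)
D(H, t) = -36 + t (D(H, t) = t - 36 = -36 + t)
(-16 - D(4, 8)) + 79*(-144) = (-16 - (-36 + 8)) + 79*(-144) = (-16 - 1*(-28)) - 11376 = (-16 + 28) - 11376 = 12 - 11376 = -11364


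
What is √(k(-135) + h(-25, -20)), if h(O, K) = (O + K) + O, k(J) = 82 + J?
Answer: I*√123 ≈ 11.091*I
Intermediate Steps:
h(O, K) = K + 2*O (h(O, K) = (K + O) + O = K + 2*O)
√(k(-135) + h(-25, -20)) = √((82 - 135) + (-20 + 2*(-25))) = √(-53 + (-20 - 50)) = √(-53 - 70) = √(-123) = I*√123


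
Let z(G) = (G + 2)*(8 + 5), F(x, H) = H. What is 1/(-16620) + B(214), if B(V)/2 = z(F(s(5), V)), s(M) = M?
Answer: 93337919/16620 ≈ 5616.0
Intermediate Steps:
z(G) = 26 + 13*G (z(G) = (2 + G)*13 = 26 + 13*G)
B(V) = 52 + 26*V (B(V) = 2*(26 + 13*V) = 52 + 26*V)
1/(-16620) + B(214) = 1/(-16620) + (52 + 26*214) = -1/16620 + (52 + 5564) = -1/16620 + 5616 = 93337919/16620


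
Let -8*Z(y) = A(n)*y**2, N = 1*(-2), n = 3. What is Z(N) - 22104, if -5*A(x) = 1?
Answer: -221039/10 ≈ -22104.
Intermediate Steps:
A(x) = -1/5 (A(x) = -1/5*1 = -1/5)
N = -2
Z(y) = y**2/40 (Z(y) = -(-1)*y**2/40 = y**2/40)
Z(N) - 22104 = (1/40)*(-2)**2 - 22104 = (1/40)*4 - 22104 = 1/10 - 22104 = -221039/10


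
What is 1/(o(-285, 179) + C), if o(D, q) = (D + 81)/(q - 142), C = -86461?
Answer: -37/3199261 ≈ -1.1565e-5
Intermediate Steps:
o(D, q) = (81 + D)/(-142 + q)
1/(o(-285, 179) + C) = 1/((81 - 285)/(-142 + 179) - 86461) = 1/(-204/37 - 86461) = 1/(-3199261/37) = -37/3199261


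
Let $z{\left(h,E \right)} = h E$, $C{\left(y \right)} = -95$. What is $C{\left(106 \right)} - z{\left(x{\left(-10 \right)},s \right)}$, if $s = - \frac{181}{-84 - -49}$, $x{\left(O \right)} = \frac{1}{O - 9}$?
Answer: $- \frac{62994}{665} \approx -94.728$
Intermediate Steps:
$x{\left(O \right)} = \frac{1}{-9 + O}$
$s = \frac{181}{35}$ ($s = - \frac{181}{-84 + 49} = - \frac{181}{-35} = \left(-181\right) \left(- \frac{1}{35}\right) = \frac{181}{35} \approx 5.1714$)
$z{\left(h,E \right)} = E h$
$C{\left(106 \right)} - z{\left(x{\left(-10 \right)},s \right)} = -95 - \frac{181}{35 \left(-9 - 10\right)} = -95 - \frac{181}{35 \left(-19\right)} = -95 - \frac{181}{35} \left(- \frac{1}{19}\right) = -95 - - \frac{181}{665} = -95 + \frac{181}{665} = - \frac{62994}{665}$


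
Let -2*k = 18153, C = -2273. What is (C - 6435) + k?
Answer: -35569/2 ≈ -17785.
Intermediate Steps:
k = -18153/2 (k = -½*18153 = -18153/2 ≈ -9076.5)
(C - 6435) + k = (-2273 - 6435) - 18153/2 = -8708 - 18153/2 = -35569/2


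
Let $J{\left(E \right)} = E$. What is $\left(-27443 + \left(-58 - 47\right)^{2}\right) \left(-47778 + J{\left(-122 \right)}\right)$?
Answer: $786422200$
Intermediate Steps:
$\left(-27443 + \left(-58 - 47\right)^{2}\right) \left(-47778 + J{\left(-122 \right)}\right) = \left(-27443 + \left(-58 - 47\right)^{2}\right) \left(-47778 - 122\right) = \left(-27443 + \left(-105\right)^{2}\right) \left(-47900\right) = \left(-27443 + 11025\right) \left(-47900\right) = \left(-16418\right) \left(-47900\right) = 786422200$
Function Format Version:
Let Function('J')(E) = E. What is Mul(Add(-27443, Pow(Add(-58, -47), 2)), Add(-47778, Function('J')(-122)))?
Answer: 786422200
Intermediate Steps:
Mul(Add(-27443, Pow(Add(-58, -47), 2)), Add(-47778, Function('J')(-122))) = Mul(Add(-27443, Pow(Add(-58, -47), 2)), Add(-47778, -122)) = Mul(Add(-27443, Pow(-105, 2)), -47900) = Mul(Add(-27443, 11025), -47900) = Mul(-16418, -47900) = 786422200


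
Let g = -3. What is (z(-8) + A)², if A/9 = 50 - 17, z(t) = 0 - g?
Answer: 90000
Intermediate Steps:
z(t) = 3 (z(t) = 0 - 1*(-3) = 0 + 3 = 3)
A = 297 (A = 9*(50 - 17) = 9*33 = 297)
(z(-8) + A)² = (3 + 297)² = 300² = 90000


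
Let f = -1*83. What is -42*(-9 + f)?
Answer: 3864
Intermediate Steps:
f = -83
-42*(-9 + f) = -42*(-9 - 83) = -42*(-92) = 3864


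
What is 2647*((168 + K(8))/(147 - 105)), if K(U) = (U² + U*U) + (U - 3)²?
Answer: 283229/14 ≈ 20231.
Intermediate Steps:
K(U) = (-3 + U)² + 2*U² (K(U) = (U² + U²) + (-3 + U)² = 2*U² + (-3 + U)² = (-3 + U)² + 2*U²)
2647*((168 + K(8))/(147 - 105)) = 2647*((168 + ((-3 + 8)² + 2*8²))/(147 - 105)) = 2647*((168 + (5² + 2*64))/42) = 2647*((168 + (25 + 128))*(1/42)) = 2647*((168 + 153)*(1/42)) = 2647*(321*(1/42)) = 2647*(107/14) = 283229/14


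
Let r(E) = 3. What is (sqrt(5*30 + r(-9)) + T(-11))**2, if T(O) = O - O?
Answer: 153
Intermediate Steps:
T(O) = 0
(sqrt(5*30 + r(-9)) + T(-11))**2 = (sqrt(5*30 + 3) + 0)**2 = (sqrt(150 + 3) + 0)**2 = (sqrt(153) + 0)**2 = (3*sqrt(17) + 0)**2 = (3*sqrt(17))**2 = 153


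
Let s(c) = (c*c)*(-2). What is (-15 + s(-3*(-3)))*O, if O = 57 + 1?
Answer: -10266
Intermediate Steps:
O = 58
s(c) = -2*c² (s(c) = c²*(-2) = -2*c²)
(-15 + s(-3*(-3)))*O = (-15 - 2*(-3*(-3))²)*58 = (-15 - 2*9²)*58 = (-15 - 2*81)*58 = (-15 - 162)*58 = -177*58 = -10266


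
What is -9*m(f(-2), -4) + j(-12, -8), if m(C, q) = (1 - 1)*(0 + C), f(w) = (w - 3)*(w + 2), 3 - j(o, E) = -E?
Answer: -5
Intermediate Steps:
j(o, E) = 3 + E (j(o, E) = 3 - (-1)*E = 3 + E)
f(w) = (-3 + w)*(2 + w)
m(C, q) = 0 (m(C, q) = 0*C = 0)
-9*m(f(-2), -4) + j(-12, -8) = -9*0 + (3 - 8) = 0 - 5 = -5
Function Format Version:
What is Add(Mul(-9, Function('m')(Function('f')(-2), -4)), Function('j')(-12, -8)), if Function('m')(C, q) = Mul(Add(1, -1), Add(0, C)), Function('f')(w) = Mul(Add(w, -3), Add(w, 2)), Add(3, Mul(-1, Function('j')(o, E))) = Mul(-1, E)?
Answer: -5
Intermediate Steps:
Function('j')(o, E) = Add(3, E) (Function('j')(o, E) = Add(3, Mul(-1, Mul(-1, E))) = Add(3, E))
Function('f')(w) = Mul(Add(-3, w), Add(2, w))
Function('m')(C, q) = 0 (Function('m')(C, q) = Mul(0, C) = 0)
Add(Mul(-9, Function('m')(Function('f')(-2), -4)), Function('j')(-12, -8)) = Add(Mul(-9, 0), Add(3, -8)) = Add(0, -5) = -5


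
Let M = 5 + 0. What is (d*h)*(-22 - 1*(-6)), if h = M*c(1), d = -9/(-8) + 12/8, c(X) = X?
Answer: -210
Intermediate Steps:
d = 21/8 (d = -9*(-1/8) + 12*(1/8) = 9/8 + 3/2 = 21/8 ≈ 2.6250)
M = 5
h = 5 (h = 5*1 = 5)
(d*h)*(-22 - 1*(-6)) = ((21/8)*5)*(-22 - 1*(-6)) = 105*(-22 + 6)/8 = (105/8)*(-16) = -210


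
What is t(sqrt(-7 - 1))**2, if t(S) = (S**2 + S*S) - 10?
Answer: 676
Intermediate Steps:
t(S) = -10 + 2*S**2 (t(S) = (S**2 + S**2) - 10 = 2*S**2 - 10 = -10 + 2*S**2)
t(sqrt(-7 - 1))**2 = (-10 + 2*(sqrt(-7 - 1))**2)**2 = (-10 + 2*(sqrt(-8))**2)**2 = (-10 + 2*(2*I*sqrt(2))**2)**2 = (-10 + 2*(-8))**2 = (-10 - 16)**2 = (-26)**2 = 676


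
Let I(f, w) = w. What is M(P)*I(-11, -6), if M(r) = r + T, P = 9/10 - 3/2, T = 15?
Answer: -432/5 ≈ -86.400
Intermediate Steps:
P = -3/5 (P = 9*(1/10) - 3*1/2 = 9/10 - 3/2 = -3/5 ≈ -0.60000)
M(r) = 15 + r (M(r) = r + 15 = 15 + r)
M(P)*I(-11, -6) = (15 - 3/5)*(-6) = (72/5)*(-6) = -432/5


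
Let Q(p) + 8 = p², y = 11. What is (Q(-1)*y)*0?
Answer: 0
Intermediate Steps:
Q(p) = -8 + p²
(Q(-1)*y)*0 = ((-8 + (-1)²)*11)*0 = ((-8 + 1)*11)*0 = -7*11*0 = -77*0 = 0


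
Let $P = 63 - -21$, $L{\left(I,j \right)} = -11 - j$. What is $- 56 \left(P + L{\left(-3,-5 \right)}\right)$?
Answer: $-4368$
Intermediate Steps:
$P = 84$ ($P = 63 + 21 = 84$)
$- 56 \left(P + L{\left(-3,-5 \right)}\right) = - 56 \left(84 - 6\right) = \left(-56\right) 78 = -4368$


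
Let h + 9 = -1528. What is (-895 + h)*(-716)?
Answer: 1741312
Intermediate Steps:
h = -1537 (h = -9 - 1528 = -1537)
(-895 + h)*(-716) = (-895 - 1537)*(-716) = -2432*(-716) = 1741312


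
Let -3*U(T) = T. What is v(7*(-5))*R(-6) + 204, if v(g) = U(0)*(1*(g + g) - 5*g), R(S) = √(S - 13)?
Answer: 204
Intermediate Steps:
U(T) = -T/3
R(S) = √(-13 + S)
v(g) = 0 (v(g) = (-⅓*0)*(1*(g + g) - 5*g) = 0*(1*(2*g) - 5*g) = 0*(2*g - 5*g) = 0*(-3*g) = 0)
v(7*(-5))*R(-6) + 204 = 0*√(-13 - 6) + 204 = 0*√(-19) + 204 = 0*(I*√19) + 204 = 0 + 204 = 204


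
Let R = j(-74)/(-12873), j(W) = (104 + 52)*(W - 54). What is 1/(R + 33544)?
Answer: 4291/143943960 ≈ 2.9810e-5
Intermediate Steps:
j(W) = -8424 + 156*W (j(W) = 156*(-54 + W) = -8424 + 156*W)
R = 6656/4291 (R = (-8424 + 156*(-74))/(-12873) = (-8424 - 11544)*(-1/12873) = -19968*(-1/12873) = 6656/4291 ≈ 1.5512)
1/(R + 33544) = 1/(6656/4291 + 33544) = 1/(143943960/4291) = 4291/143943960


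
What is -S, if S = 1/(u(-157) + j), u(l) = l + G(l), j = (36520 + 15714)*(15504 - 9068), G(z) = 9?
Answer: -1/336177876 ≈ -2.9746e-9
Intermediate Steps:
j = 336178024 (j = 52234*6436 = 336178024)
u(l) = 9 + l (u(l) = l + 9 = 9 + l)
S = 1/336177876 (S = 1/((9 - 157) + 336178024) = 1/(-148 + 336178024) = 1/336177876 ≈ 2.9746e-9)
-S = -1*1/336177876 = -1/336177876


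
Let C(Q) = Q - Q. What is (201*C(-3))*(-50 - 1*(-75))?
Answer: 0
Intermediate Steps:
C(Q) = 0
(201*C(-3))*(-50 - 1*(-75)) = (201*0)*(-50 - 1*(-75)) = 0*(-50 + 75) = 0*25 = 0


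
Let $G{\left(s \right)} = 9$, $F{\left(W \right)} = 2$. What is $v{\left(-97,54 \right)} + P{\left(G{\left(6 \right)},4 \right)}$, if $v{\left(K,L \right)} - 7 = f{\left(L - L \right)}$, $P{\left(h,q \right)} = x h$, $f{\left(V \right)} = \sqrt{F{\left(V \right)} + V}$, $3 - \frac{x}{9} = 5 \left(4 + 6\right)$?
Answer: $-3800 + \sqrt{2} \approx -3798.6$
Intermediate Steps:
$x = -423$ ($x = 27 - 9 \cdot 5 \left(4 + 6\right) = 27 - 9 \cdot 5 \cdot 10 = 27 - 450 = -423$)
$f{\left(V \right)} = \sqrt{2 + V}$
$P{\left(h,q \right)} = - 423 h$
$v{\left(K,L \right)} = 7 + \sqrt{2}$ ($v{\left(K,L \right)} = 7 + \sqrt{2 + \left(L - L\right)} = 7 + \sqrt{2 + 0} = 7 + \sqrt{2}$)
$v{\left(-97,54 \right)} + P{\left(G{\left(6 \right)},4 \right)} = \left(7 + \sqrt{2}\right) - 3807 = -3800 + \sqrt{2}$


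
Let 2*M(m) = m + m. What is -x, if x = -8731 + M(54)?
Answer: 8677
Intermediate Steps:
M(m) = m (M(m) = (m + m)/2 = (2*m)/2 = m)
x = -8677 (x = -8731 + 54 = -8677)
-x = -1*(-8677) = 8677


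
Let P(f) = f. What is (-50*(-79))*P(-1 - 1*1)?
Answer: -7900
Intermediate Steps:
(-50*(-79))*P(-1 - 1*1) = (-50*(-79))*(-1 - 1*1) = 3950*(-1 - 1) = 3950*(-2) = -7900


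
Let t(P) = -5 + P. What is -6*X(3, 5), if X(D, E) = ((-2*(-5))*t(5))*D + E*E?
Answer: -150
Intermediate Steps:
X(D, E) = E**2 (X(D, E) = ((-2*(-5))*(-5 + 5))*D + E*E = (10*0)*D + E**2 = 0*D + E**2 = 0 + E**2 = E**2)
-6*X(3, 5) = -6*5**2 = -6*25 = -150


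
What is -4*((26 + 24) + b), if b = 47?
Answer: -388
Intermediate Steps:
-4*((26 + 24) + b) = -4*((26 + 24) + 47) = -4*(50 + 47) = -4*97 = -388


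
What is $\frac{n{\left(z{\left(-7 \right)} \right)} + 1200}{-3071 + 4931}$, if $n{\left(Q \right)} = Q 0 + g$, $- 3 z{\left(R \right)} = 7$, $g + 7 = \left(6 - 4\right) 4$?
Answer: $\frac{1201}{1860} \approx 0.6457$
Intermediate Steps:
$g = 1$ ($g = -7 + \left(6 - 4\right) 4 = -7 + 2 \cdot 4 = -7 + 8 = 1$)
$z{\left(R \right)} = - \frac{7}{3}$ ($z{\left(R \right)} = \left(- \frac{1}{3}\right) 7 = - \frac{7}{3}$)
$n{\left(Q \right)} = 1$ ($n{\left(Q \right)} = Q 0 + 1 = 0 + 1 = 1$)
$\frac{n{\left(z{\left(-7 \right)} \right)} + 1200}{-3071 + 4931} = \frac{1 + 1200}{-3071 + 4931} = \frac{1201}{1860}$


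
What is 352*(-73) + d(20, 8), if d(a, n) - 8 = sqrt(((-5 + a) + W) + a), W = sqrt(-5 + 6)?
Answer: -25682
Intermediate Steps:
W = 1 (W = sqrt(1) = 1)
d(a, n) = 8 + sqrt(-4 + 2*a) (d(a, n) = 8 + sqrt(((-5 + a) + 1) + a) = 8 + sqrt((-4 + a) + a) = 8 + sqrt(-4 + 2*a))
352*(-73) + d(20, 8) = 352*(-73) + (8 + sqrt(-4 + 2*20)) = -25696 + (8 + sqrt(-4 + 40)) = -25696 + (8 + sqrt(36)) = -25696 + (8 + 6) = -25696 + 14 = -25682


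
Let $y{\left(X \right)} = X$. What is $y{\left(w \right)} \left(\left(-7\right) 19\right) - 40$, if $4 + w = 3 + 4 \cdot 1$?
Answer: $-439$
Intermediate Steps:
$w = 3$ ($w = -4 + \left(3 + 4 \cdot 1\right) = -4 + \left(3 + 4\right) = -4 + 7 = 3$)
$y{\left(w \right)} \left(\left(-7\right) 19\right) - 40 = 3 \left(\left(-7\right) 19\right) - 40 = 3 \left(-133\right) - 40 = -399 - 40 = -439$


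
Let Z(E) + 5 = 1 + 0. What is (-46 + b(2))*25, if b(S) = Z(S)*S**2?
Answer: -1550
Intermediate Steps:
Z(E) = -4 (Z(E) = -5 + (1 + 0) = -5 + 1 = -4)
b(S) = -4*S**2
(-46 + b(2))*25 = (-46 - 4*2**2)*25 = (-46 - 4*4)*25 = (-46 - 16)*25 = -62*25 = -1550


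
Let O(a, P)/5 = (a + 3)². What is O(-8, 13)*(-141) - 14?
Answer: -17639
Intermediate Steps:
O(a, P) = 5*(3 + a)² (O(a, P) = 5*(a + 3)² = 5*(3 + a)²)
O(-8, 13)*(-141) - 14 = (5*(3 - 8)²)*(-141) - 14 = (5*(-5)²)*(-141) - 14 = (5*25)*(-141) - 14 = 125*(-141) - 14 = -17625 - 14 = -17639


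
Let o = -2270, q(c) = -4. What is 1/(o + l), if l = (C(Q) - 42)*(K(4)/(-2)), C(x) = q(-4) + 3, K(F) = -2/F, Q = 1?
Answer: -4/9123 ≈ -0.00043845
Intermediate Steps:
C(x) = -1 (C(x) = -4 + 3 = -1)
l = -43/4 (l = (-1 - 42)*(-2/4/(-2)) = -43*(-2*¼)*(-1)/2 = -(-43)*(-1)/(2*2) = -43*¼ = -43/4 ≈ -10.750)
1/(o + l) = 1/(-2270 - 43/4) = 1/(-9123/4) = -4/9123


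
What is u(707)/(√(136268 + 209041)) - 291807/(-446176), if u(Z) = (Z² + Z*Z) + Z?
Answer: 291807/446176 + 1000405*√345309/345309 ≈ 1703.1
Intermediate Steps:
u(Z) = Z + 2*Z² (u(Z) = (Z² + Z²) + Z = 2*Z² + Z = Z + 2*Z²)
u(707)/(√(136268 + 209041)) - 291807/(-446176) = (707*(1 + 2*707))/(√(136268 + 209041)) - 291807/(-446176) = (707*(1 + 1414))/(√345309) - 291807*(-1/446176) = (707*1415)*(√345309/345309) + 291807/446176 = 1000405*(√345309/345309) + 291807/446176 = 1000405*√345309/345309 + 291807/446176 = 291807/446176 + 1000405*√345309/345309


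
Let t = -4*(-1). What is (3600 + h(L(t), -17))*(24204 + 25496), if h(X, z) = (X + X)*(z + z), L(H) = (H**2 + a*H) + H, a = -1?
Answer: 124846400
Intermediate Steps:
t = 4
L(H) = H**2 (L(H) = (H**2 - H) + H = H**2)
h(X, z) = 4*X*z (h(X, z) = (2*X)*(2*z) = 4*X*z)
(3600 + h(L(t), -17))*(24204 + 25496) = (3600 + 4*4**2*(-17))*(24204 + 25496) = (3600 + 4*16*(-17))*49700 = (3600 - 1088)*49700 = 2512*49700 = 124846400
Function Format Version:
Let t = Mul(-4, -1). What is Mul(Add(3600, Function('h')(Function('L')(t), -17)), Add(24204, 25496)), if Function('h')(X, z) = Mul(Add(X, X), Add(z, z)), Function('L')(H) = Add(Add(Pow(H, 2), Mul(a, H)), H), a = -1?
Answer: 124846400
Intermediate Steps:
t = 4
Function('L')(H) = Pow(H, 2) (Function('L')(H) = Add(Add(Pow(H, 2), Mul(-1, H)), H) = Pow(H, 2))
Function('h')(X, z) = Mul(4, X, z) (Function('h')(X, z) = Mul(Mul(2, X), Mul(2, z)) = Mul(4, X, z))
Mul(Add(3600, Function('h')(Function('L')(t), -17)), Add(24204, 25496)) = Mul(Add(3600, Mul(4, Pow(4, 2), -17)), Add(24204, 25496)) = Mul(Add(3600, Mul(4, 16, -17)), 49700) = Mul(Add(3600, -1088), 49700) = Mul(2512, 49700) = 124846400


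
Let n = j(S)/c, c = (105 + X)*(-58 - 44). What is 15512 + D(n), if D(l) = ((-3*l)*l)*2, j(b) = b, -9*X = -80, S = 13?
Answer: 9419836505437/607261250 ≈ 15512.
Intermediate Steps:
X = 80/9 (X = -⅑*(-80) = 80/9 ≈ 8.8889)
c = -34850/3 (c = (105 + 80/9)*(-58 - 44) = (1025/9)*(-102) = -34850/3 ≈ -11617.)
n = -39/34850 (n = 13/(-34850/3) = 13*(-3/34850) = -39/34850 ≈ -0.0011191)
D(l) = -6*l² (D(l) = -3*l²*2 = -6*l²)
15512 + D(n) = 15512 - 6*(-39/34850)² = 15512 - 6*1521/1214522500 = 15512 - 4563/607261250 = 9419836505437/607261250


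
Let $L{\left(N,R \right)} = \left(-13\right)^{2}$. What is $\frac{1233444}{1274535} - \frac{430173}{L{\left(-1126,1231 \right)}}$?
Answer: $- \frac{182687364173}{71798805} \approx -2544.4$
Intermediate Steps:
$L{\left(N,R \right)} = 169$
$\frac{1233444}{1274535} - \frac{430173}{L{\left(-1126,1231 \right)}} = \frac{1233444}{1274535} - \frac{430173}{169} = 1233444 \cdot \frac{1}{1274535} - \frac{430173}{169} = \frac{411148}{424845} - \frac{430173}{169} = - \frac{182687364173}{71798805}$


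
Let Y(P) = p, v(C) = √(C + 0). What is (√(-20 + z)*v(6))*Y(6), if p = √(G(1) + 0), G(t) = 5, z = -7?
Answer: 9*I*√10 ≈ 28.461*I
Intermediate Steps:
v(C) = √C
p = √5 (p = √(5 + 0) = √5 ≈ 2.2361)
Y(P) = √5
(√(-20 + z)*v(6))*Y(6) = (√(-20 - 7)*√6)*√5 = (√(-27)*√6)*√5 = ((3*I*√3)*√6)*√5 = (9*I*√2)*√5 = 9*I*√10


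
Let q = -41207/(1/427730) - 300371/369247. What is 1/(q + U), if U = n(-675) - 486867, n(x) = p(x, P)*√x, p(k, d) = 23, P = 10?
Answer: -17801347915494272018/313765792505591876180912343665 - 3135896981207*I*√3/2823892132550326885628211092985 ≈ -5.6735e-11 - 1.9234e-18*I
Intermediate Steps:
n(x) = 23*√x
U = -486867 + 345*I*√3 (U = 23*√(-675) - 486867 = 23*(15*I*√3) - 486867 = 345*I*√3 - 486867 = -486867 + 345*I*√3 ≈ -4.8687e+5 + 597.56*I)
q = -6508151962007541/369247 (q = -41207/1/427730 - 300371*1/369247 = -41207*427730 - 300371/369247 = -17625470110 - 300371/369247 = -6508151962007541/369247 ≈ -1.7625e+10)
1/(q + U) = 1/(-6508151962007541/369247 + (-486867 + 345*I*√3)) = 1/(-6508331736186690/369247 + 345*I*√3)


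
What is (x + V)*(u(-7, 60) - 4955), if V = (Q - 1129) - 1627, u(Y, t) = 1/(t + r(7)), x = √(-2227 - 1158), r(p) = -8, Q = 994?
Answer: 226997579/26 - 257659*I*√3385/52 ≈ 8.7307e+6 - 2.8828e+5*I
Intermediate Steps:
x = I*√3385 (x = √(-3385) = I*√3385 ≈ 58.181*I)
u(Y, t) = 1/(-8 + t) (u(Y, t) = 1/(t - 8) = 1/(-8 + t))
V = -1762 (V = (994 - 1129) - 1627 = -135 - 1627 = -1762)
(x + V)*(u(-7, 60) - 4955) = (I*√3385 - 1762)*(1/(-8 + 60) - 4955) = (-1762 + I*√3385)*(1/52 - 4955) = (-1762 + I*√3385)*(-257659/52) = 226997579/26 - 257659*I*√3385/52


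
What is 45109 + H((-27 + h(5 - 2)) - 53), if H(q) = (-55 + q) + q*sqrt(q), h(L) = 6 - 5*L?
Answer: 44965 - 89*I*sqrt(89) ≈ 44965.0 - 839.62*I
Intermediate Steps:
H(q) = -55 + q + q**(3/2) (H(q) = (-55 + q) + q**(3/2) = -55 + q + q**(3/2))
45109 + H((-27 + h(5 - 2)) - 53) = 45109 + (-55 + ((-27 + (6 - 5*(5 - 2))) - 53) + ((-27 + (6 - 5*(5 - 2))) - 53)**(3/2)) = 45109 + (-55 + ((-27 + (6 - 5*3)) - 53) + ((-27 + (6 - 5*3)) - 53)**(3/2)) = 45109 + (-55 + ((-27 + (6 - 15)) - 53) + ((-27 + (6 - 15)) - 53)**(3/2)) = 45109 + (-55 + ((-27 - 9) - 53) + ((-27 - 9) - 53)**(3/2)) = 45109 + (-55 + (-36 - 53) + (-36 - 53)**(3/2)) = 45109 + (-55 - 89 + (-89)**(3/2)) = 45109 + (-55 - 89 - 89*I*sqrt(89)) = 45109 + (-144 - 89*I*sqrt(89)) = 44965 - 89*I*sqrt(89)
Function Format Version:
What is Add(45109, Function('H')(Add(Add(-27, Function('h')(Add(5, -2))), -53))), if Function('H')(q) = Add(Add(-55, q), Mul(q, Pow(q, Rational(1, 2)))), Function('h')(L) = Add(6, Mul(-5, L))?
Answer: Add(44965, Mul(-89, I, Pow(89, Rational(1, 2)))) ≈ Add(44965., Mul(-839.62, I))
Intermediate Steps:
Function('H')(q) = Add(-55, q, Pow(q, Rational(3, 2))) (Function('H')(q) = Add(Add(-55, q), Pow(q, Rational(3, 2))) = Add(-55, q, Pow(q, Rational(3, 2))))
Add(45109, Function('H')(Add(Add(-27, Function('h')(Add(5, -2))), -53))) = Add(45109, Add(-55, Add(Add(-27, Add(6, Mul(-5, Add(5, -2)))), -53), Pow(Add(Add(-27, Add(6, Mul(-5, Add(5, -2)))), -53), Rational(3, 2)))) = Add(45109, Add(-55, Add(Add(-27, Add(6, Mul(-5, 3))), -53), Pow(Add(Add(-27, Add(6, Mul(-5, 3))), -53), Rational(3, 2)))) = Add(45109, Add(-55, Add(Add(-27, Add(6, -15)), -53), Pow(Add(Add(-27, Add(6, -15)), -53), Rational(3, 2)))) = Add(45109, Add(-55, Add(Add(-27, -9), -53), Pow(Add(Add(-27, -9), -53), Rational(3, 2)))) = Add(45109, Add(-55, Add(-36, -53), Pow(Add(-36, -53), Rational(3, 2)))) = Add(45109, Add(-55, -89, Pow(-89, Rational(3, 2)))) = Add(45109, Add(-55, -89, Mul(-89, I, Pow(89, Rational(1, 2))))) = Add(45109, Add(-144, Mul(-89, I, Pow(89, Rational(1, 2))))) = Add(44965, Mul(-89, I, Pow(89, Rational(1, 2))))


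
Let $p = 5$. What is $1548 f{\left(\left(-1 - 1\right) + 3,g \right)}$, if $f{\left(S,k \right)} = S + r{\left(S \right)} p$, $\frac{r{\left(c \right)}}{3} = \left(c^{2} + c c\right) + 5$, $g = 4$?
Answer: $164088$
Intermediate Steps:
$r{\left(c \right)} = 15 + 6 c^{2}$ ($r{\left(c \right)} = 3 \left(\left(c^{2} + c c\right) + 5\right) = 3 \left(\left(c^{2} + c^{2}\right) + 5\right) = 3 \left(2 c^{2} + 5\right) = 3 \left(5 + 2 c^{2}\right) = 15 + 6 c^{2}$)
$f{\left(S,k \right)} = 75 + S + 30 S^{2}$ ($f{\left(S,k \right)} = S + \left(15 + 6 S^{2}\right) 5 = S + \left(75 + 30 S^{2}\right) = 75 + S + 30 S^{2}$)
$1548 f{\left(\left(-1 - 1\right) + 3,g \right)} = 1548 \left(75 + \left(\left(-1 - 1\right) + 3\right) + 30 \left(\left(-1 - 1\right) + 3\right)^{2}\right) = 1548 \left(75 + \left(-2 + 3\right) + 30 \left(-2 + 3\right)^{2}\right) = 1548 \left(75 + 1 + 30 \cdot 1^{2}\right) = 1548 \left(75 + 1 + 30 \cdot 1\right) = 1548 \left(75 + 1 + 30\right) = 1548 \cdot 106 = 164088$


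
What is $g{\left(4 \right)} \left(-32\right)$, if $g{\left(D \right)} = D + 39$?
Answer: $-1376$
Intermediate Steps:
$g{\left(D \right)} = 39 + D$
$g{\left(4 \right)} \left(-32\right) = \left(39 + 4\right) \left(-32\right) = 43 \left(-32\right) = -1376$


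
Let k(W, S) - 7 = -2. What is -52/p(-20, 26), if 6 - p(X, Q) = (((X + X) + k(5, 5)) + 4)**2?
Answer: 52/955 ≈ 0.054450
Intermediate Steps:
k(W, S) = 5 (k(W, S) = 7 - 2 = 5)
p(X, Q) = 6 - (9 + 2*X)**2 (p(X, Q) = 6 - (((X + X) + 5) + 4)**2 = 6 - ((2*X + 5) + 4)**2 = 6 - ((5 + 2*X) + 4)**2 = 6 - (9 + 2*X)**2)
-52/p(-20, 26) = -52/(6 - (9 + 2*(-20))**2) = -52/(6 - (9 - 40)**2) = -52/(6 - 1*(-31)**2) = -52/(6 - 1*961) = -52/(6 - 961) = -52/(-955) = -52*(-1/955) = 52/955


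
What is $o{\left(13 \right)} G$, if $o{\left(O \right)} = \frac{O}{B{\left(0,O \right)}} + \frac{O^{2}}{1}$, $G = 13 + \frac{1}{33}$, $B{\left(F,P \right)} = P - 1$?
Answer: $\frac{438815}{198} \approx 2216.2$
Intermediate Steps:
$B{\left(F,P \right)} = -1 + P$
$G = \frac{430}{33}$ ($G = 13 + \frac{1}{33} = \frac{430}{33} \approx 13.03$)
$o{\left(O \right)} = O^{2} + \frac{O}{-1 + O}$ ($o{\left(O \right)} = \frac{O}{-1 + O} + \frac{O^{2}}{1} = \frac{O}{-1 + O} + O^{2} \cdot 1 = \frac{O}{-1 + O} + O^{2} = O^{2} + \frac{O}{-1 + O}$)
$o{\left(13 \right)} G = \frac{13 \left(1 + 13 \left(-1 + 13\right)\right)}{-1 + 13} \cdot \frac{430}{33} = \frac{13 \left(1 + 13 \cdot 12\right)}{12} \cdot \frac{430}{33} = 13 \cdot \frac{1}{12} \left(1 + 156\right) \frac{430}{33} = 13 \cdot \frac{1}{12} \cdot 157 \cdot \frac{430}{33} = \frac{2041}{12} \cdot \frac{430}{33} = \frac{438815}{198}$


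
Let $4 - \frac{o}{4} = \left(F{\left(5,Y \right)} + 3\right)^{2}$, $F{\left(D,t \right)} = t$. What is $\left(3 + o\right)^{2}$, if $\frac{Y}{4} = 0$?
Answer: $289$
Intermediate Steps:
$Y = 0$ ($Y = 4 \cdot 0 = 0$)
$o = -20$ ($o = 16 - 4 \left(0 + 3\right)^{2} = 16 - 4 \cdot 3^{2} = 16 - 36 = -20$)
$\left(3 + o\right)^{2} = \left(3 - 20\right)^{2} = \left(-17\right)^{2} = 289$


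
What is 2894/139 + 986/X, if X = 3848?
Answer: 5636583/267436 ≈ 21.076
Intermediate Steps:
2894/139 + 986/X = 2894/139 + 986/3848 = 2894*(1/139) + 986*(1/3848) = 2894/139 + 493/1924 = 5636583/267436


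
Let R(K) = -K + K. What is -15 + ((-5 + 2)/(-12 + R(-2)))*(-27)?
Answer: -87/4 ≈ -21.750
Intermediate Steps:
R(K) = 0
-15 + ((-5 + 2)/(-12 + R(-2)))*(-27) = -15 + ((-5 + 2)/(-12 + 0))*(-27) = -15 - 3/(-12)*(-27) = -15 - 3*(-1/12)*(-27) = -15 + (1/4)*(-27) = -15 - 27/4 = -87/4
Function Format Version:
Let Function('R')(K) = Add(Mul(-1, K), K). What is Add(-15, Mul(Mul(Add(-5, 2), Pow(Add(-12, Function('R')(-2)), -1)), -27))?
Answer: Rational(-87, 4) ≈ -21.750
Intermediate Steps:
Function('R')(K) = 0
Add(-15, Mul(Mul(Add(-5, 2), Pow(Add(-12, Function('R')(-2)), -1)), -27)) = Add(-15, Mul(Mul(Add(-5, 2), Pow(Add(-12, 0), -1)), -27)) = Add(-15, Mul(Mul(-3, Pow(-12, -1)), -27)) = Add(-15, Mul(Mul(-3, Rational(-1, 12)), -27)) = Add(-15, Mul(Rational(1, 4), -27)) = Add(-15, Rational(-27, 4)) = Rational(-87, 4)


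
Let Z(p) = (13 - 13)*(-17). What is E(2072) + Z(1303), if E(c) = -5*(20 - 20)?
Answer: 0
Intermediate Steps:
E(c) = 0 (E(c) = -5*0 = 0)
Z(p) = 0 (Z(p) = 0*(-17) = 0)
E(2072) + Z(1303) = 0 + 0 = 0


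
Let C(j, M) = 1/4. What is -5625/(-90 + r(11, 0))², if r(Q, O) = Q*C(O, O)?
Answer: -90000/121801 ≈ -0.73891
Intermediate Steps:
C(j, M) = ¼
r(Q, O) = Q/4 (r(Q, O) = Q*(¼) = Q/4)
-5625/(-90 + r(11, 0))² = -5625/(-90 + (¼)*11)² = -5625/(-90 + 11/4)² = -5625/((-349/4)²) = -5625/121801/16 = -5625*16/121801 = -90000/121801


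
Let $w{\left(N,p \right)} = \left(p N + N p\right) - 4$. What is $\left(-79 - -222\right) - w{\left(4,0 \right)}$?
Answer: $147$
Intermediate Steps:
$w{\left(N,p \right)} = -4 + 2 N p$ ($w{\left(N,p \right)} = \left(N p + N p\right) - 4 = 2 N p - 4 = -4 + 2 N p$)
$\left(-79 - -222\right) - w{\left(4,0 \right)} = \left(-79 - -222\right) - \left(-4 + 2 \cdot 4 \cdot 0\right) = \left(-79 + 222\right) - \left(-4 + 0\right) = 143 - -4 = 143 + 4 = 147$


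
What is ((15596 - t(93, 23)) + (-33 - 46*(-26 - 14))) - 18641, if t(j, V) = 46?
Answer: -1284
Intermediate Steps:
((15596 - t(93, 23)) + (-33 - 46*(-26 - 14))) - 18641 = ((15596 - 1*46) + (-33 - 46*(-26 - 14))) - 18641 = ((15596 - 46) + (-33 - 46*(-40))) - 18641 = (15550 + (-33 + 1840)) - 18641 = (15550 + 1807) - 18641 = 17357 - 18641 = -1284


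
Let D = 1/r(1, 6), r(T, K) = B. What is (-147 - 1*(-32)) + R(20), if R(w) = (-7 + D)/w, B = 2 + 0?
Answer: -4613/40 ≈ -115.32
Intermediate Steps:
B = 2
r(T, K) = 2
D = ½ (D = 1/2 = ½ ≈ 0.50000)
R(w) = -13/(2*w) (R(w) = (-7 + ½)/w = -13/(2*w))
(-147 - 1*(-32)) + R(20) = (-147 - 1*(-32)) - 13/2/20 = (-147 + 32) - 13/2*1/20 = -115 - 13/40 = -4613/40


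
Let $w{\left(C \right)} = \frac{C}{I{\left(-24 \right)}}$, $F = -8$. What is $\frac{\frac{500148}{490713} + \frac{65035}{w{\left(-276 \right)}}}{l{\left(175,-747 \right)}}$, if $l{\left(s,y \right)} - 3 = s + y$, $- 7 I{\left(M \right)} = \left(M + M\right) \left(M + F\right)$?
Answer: $- \frac{1361670359356}{14984575739} \approx -90.871$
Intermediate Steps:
$I{\left(M \right)} = - \frac{2 M \left(-8 + M\right)}{7}$ ($I{\left(M \right)} = - \frac{\left(M + M\right) \left(M - 8\right)}{7} = - \frac{2 M \left(-8 + M\right)}{7}$)
$l{\left(s,y \right)} = 3 + s + y$ ($l{\left(s,y \right)} = 3 + \left(s + y\right) = 3 + s + y$)
$w{\left(C \right)} = - \frac{7 C}{1536}$ ($w{\left(C \right)} = \frac{C}{\frac{2}{7} \left(-24\right) \left(8 - -24\right)} = \frac{C}{\frac{2}{7} \left(-24\right) \left(8 + 24\right)} = \frac{C}{\frac{2}{7} \left(-24\right) 32} = \frac{C}{- \frac{1536}{7}} = C \left(- \frac{7}{1536}\right) = - \frac{7 C}{1536}$)
$\frac{\frac{500148}{490713} + \frac{65035}{w{\left(-276 \right)}}}{l{\left(175,-747 \right)}} = \frac{\frac{500148}{490713} + \frac{65035}{\left(- \frac{7}{1536}\right) \left(-276\right)}}{3 + 175 - 747} = \frac{500148 \cdot \frac{1}{490713} + \frac{65035}{\frac{161}{128}}}{-569} = \left(\frac{166716}{163571} + 65035 \cdot \frac{128}{161}\right) \left(- \frac{1}{569}\right) = \left(\frac{166716}{163571} + \frac{8324480}{161}\right) \left(- \frac{1}{569}\right) = \frac{1361670359356}{26334931} \left(- \frac{1}{569}\right) = - \frac{1361670359356}{14984575739}$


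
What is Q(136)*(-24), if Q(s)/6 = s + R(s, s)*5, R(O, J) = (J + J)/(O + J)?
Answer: -20304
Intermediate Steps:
R(O, J) = 2*J/(J + O) (R(O, J) = (2*J)/(J + O) = 2*J/(J + O))
Q(s) = 30 + 6*s (Q(s) = 6*(s + (2*s/(s + s))*5) = 6*(s + (2*s/((2*s)))*5) = 6*(s + (2*s*(1/(2*s)))*5) = 6*(s + 1*5) = 6*(s + 5) = 6*(5 + s) = 30 + 6*s)
Q(136)*(-24) = (30 + 6*136)*(-24) = (30 + 816)*(-24) = 846*(-24) = -20304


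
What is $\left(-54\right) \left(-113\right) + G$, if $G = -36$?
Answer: $6066$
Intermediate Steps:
$\left(-54\right) \left(-113\right) + G = \left(-54\right) \left(-113\right) - 36 = 6102 - 36 = 6066$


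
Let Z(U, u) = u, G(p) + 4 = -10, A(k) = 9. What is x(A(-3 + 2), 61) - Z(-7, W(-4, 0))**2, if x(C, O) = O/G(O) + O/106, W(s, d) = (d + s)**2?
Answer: -96379/371 ≈ -259.78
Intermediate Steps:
G(p) = -14 (G(p) = -4 - 10 = -14)
x(C, O) = -23*O/371 (x(C, O) = O/(-14) + O/106 = O*(-1/14) + O*(1/106) = -O/14 + O/106 = -23*O/371)
x(A(-3 + 2), 61) - Z(-7, W(-4, 0))**2 = -23/371*61 - ((0 - 4)**2)**2 = -1403/371 - ((-4)**2)**2 = -1403/371 - 1*16**2 = -1403/371 - 1*256 = -1403/371 - 256 = -96379/371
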